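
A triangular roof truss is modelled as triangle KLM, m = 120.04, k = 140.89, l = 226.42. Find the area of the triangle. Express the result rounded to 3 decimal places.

Semiperimeter s = (140.89 + 226.42 + 120.04)/2 = 243.67.
Heron's formula: area = √(243.67·102.78·17.255·123.63) ≈ 7309.7.

7309.683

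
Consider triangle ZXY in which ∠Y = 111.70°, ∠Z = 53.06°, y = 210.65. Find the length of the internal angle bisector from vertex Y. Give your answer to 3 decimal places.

The third angle is ∠X = 180° − ∠Y − ∠Z = 15.24°.
Law of sines: z = y·sin Z/sin Y ≈ 181.21.
Law of sines: x = y·sin X/sin Y ≈ 59.595.
The bisector from Y has length 2·z·x·cos(∠Y/2)/(z+x) ≈ 50.35.

t_Y ≈ 50.350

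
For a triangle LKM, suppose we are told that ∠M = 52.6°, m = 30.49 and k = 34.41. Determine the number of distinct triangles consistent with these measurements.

k·sin M = 34.41·sin(52.6°) ≈ 27.34.
Since k sin M < m < k (27.34 < 30.49 < 34.41), two triangles exist.

2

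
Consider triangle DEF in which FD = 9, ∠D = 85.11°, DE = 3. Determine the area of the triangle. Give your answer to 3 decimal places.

area ≈ 13.451

Area = ½·FD·DE·sin D ≈ 13.451.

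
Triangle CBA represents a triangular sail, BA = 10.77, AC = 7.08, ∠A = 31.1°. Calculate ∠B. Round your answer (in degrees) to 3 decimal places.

∠B ≈ 37.841°

By the law of cosines, CB² = BA² + AC² − 2·BA·AC·cos A = 35.536, so CB ≈ 5.9612.
Law of cosines again: cos B = (CB² + BA² − AC²)/(2·CB·BA) ≈ 0.78971, so ∠B ≈ 37.84°.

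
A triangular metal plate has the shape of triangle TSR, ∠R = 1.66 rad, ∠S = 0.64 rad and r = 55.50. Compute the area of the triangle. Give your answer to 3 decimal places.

The third angle is ∠T = π − ∠S − ∠R = 0.842 rad.
Law of sines: t = r·sin T/sin R ≈ 41.552.
Law of sines: s = r·sin S/sin R ≈ 33.277.
Area = ½·r·t·sin S ≈ 688.6.

688.604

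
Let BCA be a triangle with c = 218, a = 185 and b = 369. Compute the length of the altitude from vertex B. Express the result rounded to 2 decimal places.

Semiperimeter s = (369 + 218 + 185)/2 = 386.
Heron's formula: area = √(386·17·168·201) ≈ 14886.
The altitude from B has length 2·area/b ≈ 80.682.

h_B ≈ 80.68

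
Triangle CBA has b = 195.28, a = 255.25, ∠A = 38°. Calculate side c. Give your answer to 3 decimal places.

379.045

Law of sines: sin B = b·sin A/a ≈ 0.47101.
Since a ≥ b, only the acute value applies: ∠B ≈ 28.10°.
Then ∠C = 180° − ∠A − ∠B ≈ 113.90°.
Law of sines gives c = a·sin C/sin A ≈ 379.05.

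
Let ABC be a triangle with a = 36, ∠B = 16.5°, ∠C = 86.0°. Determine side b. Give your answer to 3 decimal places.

The third angle is ∠A = 180° − ∠B − ∠C = 77.50°.
Law of sines: b = a·sin B/sin A ≈ 10.473.

10.473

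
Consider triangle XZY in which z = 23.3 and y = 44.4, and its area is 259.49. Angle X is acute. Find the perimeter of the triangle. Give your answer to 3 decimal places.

94.615

From area = ½·z·y·sin X, we get sin X = 2·area/(z·y) ≈ 0.50166.
Taking the acute solution, ∠X ≈ 30.11°.
Law of cosines then gives x ≈ 26.915.
Perimeter = 26.915 + 23.3 + 44.4 = 94.615.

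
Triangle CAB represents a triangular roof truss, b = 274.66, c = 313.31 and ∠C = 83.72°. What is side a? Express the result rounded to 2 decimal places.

183.76

Law of sines: sin B = b·sin C/c ≈ 0.87138.
Since c ≥ b, only the acute value applies: ∠B ≈ 60.62°.
Then ∠A = 180° − ∠C − ∠B ≈ 35.66°.
Law of sines gives a = c·sin A/sin C ≈ 183.76.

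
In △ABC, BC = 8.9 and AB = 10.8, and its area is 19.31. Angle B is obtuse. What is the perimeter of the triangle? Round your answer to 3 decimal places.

38.984

From area = ½·AB·BC·sin B, we get sin B = 2·area/(AB·BC) ≈ 0.40179.
Taking the obtuse solution, ∠B ≈ 156.31°.
Law of cosines then gives CA ≈ 19.284.
Perimeter = 8.9 + 19.284 + 10.8 = 38.984.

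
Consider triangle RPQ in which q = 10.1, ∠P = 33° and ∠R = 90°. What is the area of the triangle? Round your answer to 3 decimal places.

33.123

The third angle is ∠Q = 180° − ∠R − ∠P = 57.00°.
Law of sines: r = q·sin R/sin Q ≈ 12.043.
Law of sines: p = q·sin P/sin Q ≈ 6.559.
Area = ½·q·r·sin P ≈ 33.123.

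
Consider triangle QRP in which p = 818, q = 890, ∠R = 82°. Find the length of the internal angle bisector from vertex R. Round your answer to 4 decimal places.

By the law of cosines, r² = p² + q² − 2·p·q·cos R = 1.2586e+06, so r ≈ 1121.9.
The bisector from R has length 2·p·q·cos(∠R/2)/(p+q) ≈ 643.38.

643.3767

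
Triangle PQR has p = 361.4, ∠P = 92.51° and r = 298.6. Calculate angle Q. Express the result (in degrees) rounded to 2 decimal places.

∠Q ≈ 31.86°

Law of sines: sin R = r·sin P/p ≈ 0.82544.
Since p ≥ r, only the acute value applies: ∠R ≈ 55.63°.
Then ∠Q = 180° − ∠P − ∠R ≈ 31.86°.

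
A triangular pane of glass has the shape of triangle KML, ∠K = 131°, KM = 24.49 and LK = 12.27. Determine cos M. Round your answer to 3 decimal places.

0.962

By the law of cosines, ML² = LK² + KM² − 2·LK·KM·cos K = 1144.6, so ML ≈ 33.832.
Law of cosines again: cos M = (KM² + ML² − LK²)/(2·KM·ML) ≈ 0.96181, so ∠M ≈ 15.89°.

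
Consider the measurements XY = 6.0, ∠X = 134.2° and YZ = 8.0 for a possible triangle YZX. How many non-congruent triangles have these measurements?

1

XY·sin X = 6.0·sin(134.2°) ≈ 4.301.
Since ∠X is not acute, a triangle exists only if YZ > XY; here YZ > XY, so there is exactly one triangle.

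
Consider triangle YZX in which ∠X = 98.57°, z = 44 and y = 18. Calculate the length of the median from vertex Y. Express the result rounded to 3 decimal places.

By the law of cosines, x² = y² + z² − 2·y·z·cos X = 2496, so x ≈ 49.96.
Median from Y: ½√(2·z² + 2·x² − y²) ≈ 46.206.

m_Y ≈ 46.206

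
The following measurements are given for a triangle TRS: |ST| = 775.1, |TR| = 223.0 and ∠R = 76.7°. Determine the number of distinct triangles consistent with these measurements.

1

|TR|·sin R = 223.0·sin(76.7°) ≈ 217.
Since |ST| ≥ |TR|, exactly one triangle exists.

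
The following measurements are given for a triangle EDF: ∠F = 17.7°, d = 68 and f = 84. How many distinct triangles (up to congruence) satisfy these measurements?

d·sin F = 68·sin(17.7°) ≈ 20.67.
Since f ≥ d, exactly one triangle exists.

1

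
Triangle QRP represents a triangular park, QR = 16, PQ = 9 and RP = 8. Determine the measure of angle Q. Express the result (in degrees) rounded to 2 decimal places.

∠Q ≈ 18.57°

By the law of cosines, cos Q = (PQ² + QR² − RP²) / (2·PQ·QR) ≈ 0.94792, so ∠Q ≈ 18.57°.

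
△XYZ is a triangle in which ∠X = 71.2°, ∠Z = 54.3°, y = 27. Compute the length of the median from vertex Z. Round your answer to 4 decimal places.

m_Z ≈ 25.9999

The third angle is ∠Y = 180° − ∠Z − ∠X = 54.50°.
Law of sines: x = y·sin X/sin Y ≈ 31.395.
Law of sines: z = y·sin Z/sin Y ≈ 26.933.
Median from Z: ½√(2·x² + 2·y² − z²) ≈ 26.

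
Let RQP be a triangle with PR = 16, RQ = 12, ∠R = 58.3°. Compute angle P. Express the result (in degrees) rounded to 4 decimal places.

By the law of cosines, QP² = PR² + RQ² − 2·PR·RQ·cos R = 198.22, so QP ≈ 14.079.
Law of cosines again: cos P = (QP² + PR² − RQ²)/(2·QP·PR) ≈ 0.68857, so ∠P ≈ 46.48°.

∠P ≈ 46.4833°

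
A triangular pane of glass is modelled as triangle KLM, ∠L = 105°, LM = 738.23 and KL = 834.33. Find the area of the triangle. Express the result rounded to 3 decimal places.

area ≈ 297470.109

Area = ½·KL·LM·sin L ≈ 2.9747e+05.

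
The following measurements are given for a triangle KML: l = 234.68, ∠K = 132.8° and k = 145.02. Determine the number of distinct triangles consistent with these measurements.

l·sin K = 234.68·sin(132.8°) ≈ 172.2.
Since ∠K is not acute, a triangle exists only if k > l; here k ≤ l, so there is no triangle.

0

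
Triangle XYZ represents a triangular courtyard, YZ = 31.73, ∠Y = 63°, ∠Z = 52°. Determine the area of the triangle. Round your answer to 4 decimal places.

area ≈ 389.9846

The third angle is ∠X = 180° − ∠Y − ∠Z = 65.00°.
Law of sines: ZX = YZ·sin Y/sin X ≈ 31.194.
Law of sines: XY = YZ·sin Z/sin X ≈ 27.588.
Area = ½·YZ·ZX·sin Z ≈ 389.98.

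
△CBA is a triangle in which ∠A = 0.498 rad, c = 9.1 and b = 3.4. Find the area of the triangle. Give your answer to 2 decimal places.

7.39

Area = ½·c·b·sin A ≈ 7.3895.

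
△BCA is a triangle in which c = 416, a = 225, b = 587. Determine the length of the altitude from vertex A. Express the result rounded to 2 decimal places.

Semiperimeter s = (587 + 416 + 225)/2 = 614.
Heron's formula: area = √(614·27·198·389) ≈ 35733.
The altitude from A has length 2·area/a ≈ 317.63.

h_A ≈ 317.63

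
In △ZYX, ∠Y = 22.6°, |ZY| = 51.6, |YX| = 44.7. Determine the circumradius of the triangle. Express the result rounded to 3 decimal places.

By the law of cosines, |XZ|² = |ZY|² + |YX|² − 2·|ZY|·|YX|·cos Y = 401.84, so |XZ| ≈ 20.046.
Area = ½·|ZY|·|YX|·sin Y ≈ 443.19.
Circumradius = |XZ|/(2 sin Y) ≈ 26.082.

R ≈ 26.082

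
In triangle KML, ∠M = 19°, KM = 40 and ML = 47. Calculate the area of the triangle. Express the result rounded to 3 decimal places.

Area = ½·KM·ML·sin M ≈ 306.03.

306.034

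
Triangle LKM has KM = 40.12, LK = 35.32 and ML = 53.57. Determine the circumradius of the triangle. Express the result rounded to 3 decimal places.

26.785

By the law of cosines, cos L = (ML² + LK² − KM²) / (2·ML·LK) ≈ 0.66266, so ∠L ≈ 48.50°.
Circumradius = KM/(2 sin L) ≈ 26.785.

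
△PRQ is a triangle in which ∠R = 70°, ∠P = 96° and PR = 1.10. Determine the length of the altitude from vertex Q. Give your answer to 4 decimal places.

The third angle is ∠Q = 180° − ∠P − ∠R = 14.00°.
Law of sines: RQ = PR·sin P/sin Q ≈ 4.522.
Law of sines: QP = PR·sin R/sin Q ≈ 4.2727.
Area = ½·PR·RQ·sin R ≈ 2.3371.
The altitude from Q has length 2·area/PR ≈ 4.2493.

4.2493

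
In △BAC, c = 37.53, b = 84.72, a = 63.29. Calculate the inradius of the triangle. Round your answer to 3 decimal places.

Semiperimeter s = (84.72 + 63.29 + 37.53)/2 = 92.77.
Heron's formula: area = √(92.77·8.05·29.48·55.24) ≈ 1102.8.
Inradius = area/s = 1102.8/92.77 ≈ 11.887.

r ≈ 11.887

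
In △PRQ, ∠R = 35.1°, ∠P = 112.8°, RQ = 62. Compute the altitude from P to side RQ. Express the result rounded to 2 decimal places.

h_P ≈ 20.55

The third angle is ∠Q = 180° − ∠P − ∠R = 32.10°.
Law of sines: QP = RQ·sin R/sin P ≈ 38.672.
Law of sines: PR = RQ·sin Q/sin P ≈ 35.739.
Area = ½·RQ·QP·sin Q ≈ 637.06.
The altitude from P has length 2·area/RQ ≈ 20.55.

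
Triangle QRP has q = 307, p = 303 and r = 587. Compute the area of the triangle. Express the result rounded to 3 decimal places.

area ≈ 24348.882

Semiperimeter s = (307 + 587 + 303)/2 = 598.5.
Heron's formula: area = √(598.5·291.5·11.5·295.5) ≈ 24349.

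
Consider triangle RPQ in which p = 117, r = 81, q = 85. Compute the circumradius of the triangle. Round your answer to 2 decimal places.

58.50

By the law of cosines, cos R = (p² + q² − r²) / (2·p·q) ≈ 0.72162, so ∠R ≈ 43.81°.
Circumradius = r/(2 sin R) ≈ 58.501.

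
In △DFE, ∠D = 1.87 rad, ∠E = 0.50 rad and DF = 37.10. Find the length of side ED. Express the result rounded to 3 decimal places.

The third angle is ∠F = π − ∠E − ∠D = 0.772 rad.
Law of sines: ED = DF·sin F/sin E ≈ 53.958.

53.958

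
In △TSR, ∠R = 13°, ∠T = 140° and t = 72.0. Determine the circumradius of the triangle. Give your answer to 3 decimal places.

56.006

The third angle is ∠S = 180° − ∠R − ∠T = 27.00°.
Law of sines: s = t·sin S/sin T ≈ 50.852.
Law of sines: r = t·sin R/sin T ≈ 25.197.
Circumradius = t/(2 sin T) ≈ 56.006.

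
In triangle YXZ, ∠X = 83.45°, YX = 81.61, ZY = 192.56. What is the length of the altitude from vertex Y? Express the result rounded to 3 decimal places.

Law of sines: sin Z = YX·sin X/ZY ≈ 0.42105.
Since ZY ≥ YX, only the acute value applies: ∠Z ≈ 24.90°.
Then ∠Y = 180° − ∠X − ∠Z ≈ 71.65°.
Law of sines gives XZ = ZY·sin Y/sin X ≈ 183.97.
Area = ½·ZY·YX·sin Y ≈ 7457.8.
The altitude from Y has length 2·area/XZ ≈ 81.077.

h_Y ≈ 81.077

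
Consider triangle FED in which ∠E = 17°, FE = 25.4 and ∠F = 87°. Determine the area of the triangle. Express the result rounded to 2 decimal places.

area ≈ 97.07

The third angle is ∠D = 180° − ∠F − ∠E = 76.00°.
Law of sines: ED = FE·sin F/sin D ≈ 26.142.
Law of sines: DF = FE·sin E/sin D ≈ 7.6536.
Area = ½·FE·ED·sin E ≈ 97.067.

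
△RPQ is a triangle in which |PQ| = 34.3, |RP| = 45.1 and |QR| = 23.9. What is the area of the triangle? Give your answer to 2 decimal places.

403.59

Semiperimeter s = (34.3 + 23.9 + 45.1)/2 = 51.65.
Heron's formula: area = √(51.65·17.35·27.75·6.55) ≈ 403.59.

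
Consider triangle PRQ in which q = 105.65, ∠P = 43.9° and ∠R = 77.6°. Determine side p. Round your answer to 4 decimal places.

85.9189

The third angle is ∠Q = 180° − ∠P − ∠R = 58.50°.
Law of sines: p = q·sin P/sin Q ≈ 85.919.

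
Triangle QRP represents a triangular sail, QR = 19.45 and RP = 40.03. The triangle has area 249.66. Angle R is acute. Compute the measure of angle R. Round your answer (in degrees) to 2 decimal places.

From area = ½·QR·RP·sin R, we get sin R = 2·area/(QR·RP) ≈ 0.64132.
Taking the acute solution, ∠R ≈ 39.89°.

39.89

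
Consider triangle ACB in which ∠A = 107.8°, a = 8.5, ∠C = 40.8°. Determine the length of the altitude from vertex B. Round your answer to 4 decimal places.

5.5541

The third angle is ∠B = 180° − ∠A − ∠C = 31.40°.
Law of sines: c = a·sin C/sin A ≈ 5.8333.
Law of sines: b = a·sin B/sin A ≈ 4.6512.
Area = ½·a·c·sin B ≈ 12.917.
The altitude from B has length 2·area/b ≈ 5.5541.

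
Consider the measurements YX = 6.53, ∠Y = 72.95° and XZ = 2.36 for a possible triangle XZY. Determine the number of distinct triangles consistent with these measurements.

0

YX·sin Y = 6.53·sin(72.95°) ≈ 6.243.
Since XZ = 2.36 < 6.243 = YX sin Y, no triangle exists.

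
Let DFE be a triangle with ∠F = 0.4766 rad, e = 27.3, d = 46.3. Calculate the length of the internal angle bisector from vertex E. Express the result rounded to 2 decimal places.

31.68

By the law of cosines, f² = e² + d² − 2·e·d·cos F = 642.72, so f ≈ 25.352.
Law of cosines again: cos E = (d² + f² − e²)/(2·d·f) ≈ 0.86945, so ∠E ≈ 0.5167 rad.
The bisector from E has length 2·d·f·cos(∠E/2)/(d+f) ≈ 31.676.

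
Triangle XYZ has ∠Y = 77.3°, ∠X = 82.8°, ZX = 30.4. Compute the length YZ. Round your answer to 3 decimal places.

The third angle is ∠Z = 180° − ∠X − ∠Y = 19.90°.
Law of sines: YZ = ZX·sin X/sin Y ≈ 30.917.

30.917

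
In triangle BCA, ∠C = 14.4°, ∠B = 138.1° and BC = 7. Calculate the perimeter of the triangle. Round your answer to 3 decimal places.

The third angle is ∠A = 180° − ∠B − ∠C = 27.50°.
Law of sines: CA = BC·sin B/sin A ≈ 10.124.
Law of sines: AB = BC·sin C/sin A ≈ 3.7701.
Semiperimeter s = (10.124+3.7701+7)/2 = 10.447.
Perimeter = 10.124 + 3.7701 + 7 = 20.894.

perimeter ≈ 20.894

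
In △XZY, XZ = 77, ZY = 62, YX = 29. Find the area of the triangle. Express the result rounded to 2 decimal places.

843.49

Semiperimeter s = (62 + 29 + 77)/2 = 84.
Heron's formula: area = √(84·22·55·7) ≈ 843.49.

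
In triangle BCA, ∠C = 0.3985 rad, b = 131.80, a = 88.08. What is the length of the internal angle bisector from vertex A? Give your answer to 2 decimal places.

By the law of cosines, c² = a² + b² − 2·a·b·cos C = 3730.7, so c ≈ 61.079.
Law of cosines again: cos A = (b² + c² − a²)/(2·b·c) ≈ 0.82878, so ∠A ≈ 0.5939 rad.
The bisector from A has length 2·b·c·cos(∠A/2)/(b+c) ≈ 79.822.

t_A ≈ 79.82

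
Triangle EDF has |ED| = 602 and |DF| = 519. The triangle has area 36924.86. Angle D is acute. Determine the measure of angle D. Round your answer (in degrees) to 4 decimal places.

∠D ≈ 13.6722°

From area = ½·|ED|·|DF|·sin D, we get sin D = 2·area/(|ED|·|DF|) ≈ 0.23637.
Taking the acute solution, ∠D ≈ 13.67°.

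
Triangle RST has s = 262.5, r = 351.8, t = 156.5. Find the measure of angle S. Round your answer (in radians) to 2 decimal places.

By the law of cosines, cos S = (t² + r² − s²) / (2·t·r) ≈ 0.72061, so ∠S ≈ 0.766 rad.

∠S ≈ 0.77 rad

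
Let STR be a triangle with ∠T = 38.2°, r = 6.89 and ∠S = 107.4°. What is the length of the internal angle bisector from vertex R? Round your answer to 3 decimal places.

The third angle is ∠R = 180° − ∠S − ∠T = 34.40°.
Law of sines: s = r·sin S/sin R ≈ 11.637.
Law of sines: t = r·sin T/sin R ≈ 7.5417.
The bisector from R has length 2·s·t·cos(∠R/2)/(s+t) ≈ 8.7429.

8.743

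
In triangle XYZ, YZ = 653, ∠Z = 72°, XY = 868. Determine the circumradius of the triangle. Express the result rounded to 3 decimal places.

R ≈ 456.335

Law of sines: sin X = YZ·sin Z/XY ≈ 0.71548.
Since XY ≥ YZ, only the acute value applies: ∠X ≈ 45.68°.
Then ∠Y = 180° − ∠Z − ∠X ≈ 62.32°.
Law of sines gives ZX = XY·sin Y/sin Z ≈ 808.2.
Circumradius = XY/(2 sin Z) ≈ 456.33.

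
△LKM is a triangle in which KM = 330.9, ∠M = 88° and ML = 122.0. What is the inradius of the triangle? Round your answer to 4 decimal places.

r ≈ 50.3336

By the law of cosines, LK² = KM² + ML² − 2·KM·ML·cos M = 1.2156e+05, so LK ≈ 348.66.
Area = ½·KM·ML·sin M ≈ 20173.
Semiperimeter s = (330.9+122+348.66)/2 = 400.78.
Inradius = area/s = 20173/400.78 ≈ 50.334.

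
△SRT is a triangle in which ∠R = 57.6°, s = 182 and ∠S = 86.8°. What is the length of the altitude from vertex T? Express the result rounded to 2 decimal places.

h_T ≈ 153.67

The third angle is ∠T = 180° − ∠S − ∠R = 35.60°.
Law of sines: r = s·sin R/sin S ≈ 153.91.
Law of sines: t = s·sin T/sin S ≈ 106.11.
Area = ½·s·r·sin T ≈ 8153.
The altitude from T has length 2·area/t ≈ 153.67.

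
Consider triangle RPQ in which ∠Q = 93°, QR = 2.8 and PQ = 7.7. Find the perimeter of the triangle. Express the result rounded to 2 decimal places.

perimeter ≈ 18.83

By the law of cosines, RP² = PQ² + QR² − 2·PQ·QR·cos Q = 69.387, so RP ≈ 8.3299.
Semiperimeter s = (7.7+2.8+8.3299)/2 = 9.4149.
Perimeter = 7.7 + 2.8 + 8.3299 = 18.83.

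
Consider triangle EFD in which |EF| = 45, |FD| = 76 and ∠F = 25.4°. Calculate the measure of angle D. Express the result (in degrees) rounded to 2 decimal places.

By the law of cosines, |DE|² = |EF|² + |FD|² − 2·|EF|·|FD|·cos F = 1622.2, so |DE| ≈ 40.276.
Law of cosines again: cos D = (|FD|² + |DE|² − |EF|²)/(2·|FD|·|DE|) ≈ 0.87768, so ∠D ≈ 28.64°.

∠D ≈ 28.64°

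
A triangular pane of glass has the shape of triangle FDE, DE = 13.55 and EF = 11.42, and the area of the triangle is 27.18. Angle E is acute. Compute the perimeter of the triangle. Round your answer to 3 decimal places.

perimeter ≈ 29.896

From area = ½·DE·EF·sin E, we get sin E = 2·area/(DE·EF) ≈ 0.35130.
Taking the acute solution, ∠E ≈ 20.57°.
Law of cosines then gives FD ≈ 4.9256.
Perimeter = 13.55 + 11.42 + 4.9256 = 29.896.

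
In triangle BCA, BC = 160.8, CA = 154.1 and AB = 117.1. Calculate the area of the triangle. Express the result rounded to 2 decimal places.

8543.58

Semiperimeter s = (154.1 + 117.1 + 160.8)/2 = 216.
Heron's formula: area = √(216·61.9·98.9·55.2) ≈ 8543.6.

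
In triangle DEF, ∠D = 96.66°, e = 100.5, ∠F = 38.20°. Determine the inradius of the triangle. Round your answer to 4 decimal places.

The third angle is ∠E = 180° − ∠F − ∠D = 45.14°.
Law of sines: d = e·sin D/sin E ≈ 140.83.
Law of sines: f = e·sin F/sin E ≈ 87.679.
Area = ½·e·d·sin F ≈ 4376.2.
Semiperimeter s = (140.83+100.5+87.679)/2 = 164.5.
Inradius = area/s = 4376.2/164.5 ≈ 26.602.

26.6024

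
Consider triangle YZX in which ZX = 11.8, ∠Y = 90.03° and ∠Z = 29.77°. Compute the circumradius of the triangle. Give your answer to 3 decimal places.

The third angle is ∠X = 180° − ∠Y − ∠Z = 60.20°.
Law of sines: XY = ZX·sin Z/sin Y ≈ 5.8589.
Law of sines: YZ = ZX·sin X/sin Y ≈ 10.24.
Circumradius = ZX/(2 sin Y) ≈ 5.9.

R ≈ 5.900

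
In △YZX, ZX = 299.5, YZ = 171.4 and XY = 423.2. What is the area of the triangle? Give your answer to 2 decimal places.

area ≈ 20824.32

Semiperimeter s = (299.5 + 423.2 + 171.4)/2 = 447.05.
Heron's formula: area = √(447.05·147.55·23.85·275.65) ≈ 20824.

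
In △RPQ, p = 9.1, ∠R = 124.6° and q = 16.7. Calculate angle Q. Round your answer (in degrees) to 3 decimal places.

∠Q ≈ 36.491°

By the law of cosines, r² = p² + q² − 2·p·q·cos R = 534.29, so r ≈ 23.115.
Law of cosines again: cos Q = (r² + p² − q²)/(2·r·p) ≈ 0.80395, so ∠Q ≈ 36.49°.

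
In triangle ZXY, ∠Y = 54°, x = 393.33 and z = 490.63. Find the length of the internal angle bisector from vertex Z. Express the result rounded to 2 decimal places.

318.33

By the law of cosines, y² = z² + x² − 2·z·x·cos Y = 1.6857e+05, so y ≈ 410.57.
Law of cosines again: cos Z = (x² + y² − z²)/(2·x·y) ≈ 0.25561, so ∠Z ≈ 75.19°.
The bisector from Z has length 2·x·y·cos(∠Z/2)/(x+y) ≈ 318.33.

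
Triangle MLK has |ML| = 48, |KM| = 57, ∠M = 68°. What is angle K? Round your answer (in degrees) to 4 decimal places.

∠K ≈ 48.7579°

By the law of cosines, |LK|² = |KM|² + |ML|² − 2·|KM|·|ML|·cos M = 3503.2, so |LK| ≈ 59.187.
Law of cosines again: cos K = (|LK|² + |KM|² − |ML|²)/(2·|LK|·|KM|) ≈ 0.65924, so ∠K ≈ 48.76°.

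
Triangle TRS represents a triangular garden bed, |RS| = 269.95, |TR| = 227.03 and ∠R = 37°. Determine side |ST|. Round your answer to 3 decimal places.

By the law of cosines, |ST|² = |TR|² + |RS|² − 2·|TR|·|RS|·cos R = 26524, so |ST| ≈ 162.86.

162.862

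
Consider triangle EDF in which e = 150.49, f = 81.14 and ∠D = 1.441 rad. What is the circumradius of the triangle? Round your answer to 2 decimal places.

By the law of cosines, d² = f² + e² − 2·f·e·cos D = 26070, so d ≈ 161.46.
Area = ½·f·e·sin D ≈ 6054.
Circumradius = d/(2 sin D) ≈ 81.416.

81.42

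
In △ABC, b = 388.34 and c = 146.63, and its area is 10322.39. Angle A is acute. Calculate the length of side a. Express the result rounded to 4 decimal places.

257.2396

From area = ½·b·c·sin A, we get sin A = 2·area/(b·c) ≈ 0.36256.
Taking the acute solution, ∠A ≈ 0.371 rad.
Law of cosines then gives a ≈ 257.24.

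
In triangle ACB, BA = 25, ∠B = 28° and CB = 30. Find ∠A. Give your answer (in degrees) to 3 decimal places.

By the law of cosines, AC² = CB² + BA² − 2·CB·BA·cos B = 200.58, so AC ≈ 14.163.
Law of cosines again: cos A = (BA² + AC² − CB²)/(2·BA·AC) ≈ -0.10510, so ∠A ≈ 96.03°.

∠A ≈ 96.033°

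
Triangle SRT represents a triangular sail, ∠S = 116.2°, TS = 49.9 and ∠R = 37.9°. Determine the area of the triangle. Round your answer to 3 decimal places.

area ≈ 794.334

The third angle is ∠T = 180° − ∠S − ∠R = 25.90°.
Law of sines: RT = TS·sin S/sin R ≈ 72.887.
Law of sines: SR = TS·sin T/sin R ≈ 35.483.
Area = ½·TS·RT·sin T ≈ 794.33.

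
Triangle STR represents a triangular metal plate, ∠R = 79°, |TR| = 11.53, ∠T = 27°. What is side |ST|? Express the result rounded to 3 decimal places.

11.774

The third angle is ∠S = 180° − ∠T − ∠R = 74.00°.
Law of sines: |ST| = |TR|·sin R/sin S ≈ 11.774.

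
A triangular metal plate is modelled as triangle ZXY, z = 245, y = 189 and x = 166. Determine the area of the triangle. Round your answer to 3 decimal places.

Semiperimeter s = (245 + 166 + 189)/2 = 300.
Heron's formula: area = √(300·55·134·111) ≈ 15666.

area ≈ 15665.918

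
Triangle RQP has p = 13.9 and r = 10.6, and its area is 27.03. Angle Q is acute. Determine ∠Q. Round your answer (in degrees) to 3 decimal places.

From area = ½·p·r·sin Q, we get sin Q = 2·area/(p·r) ≈ 0.36691.
Taking the acute solution, ∠Q ≈ 21.52°.

21.525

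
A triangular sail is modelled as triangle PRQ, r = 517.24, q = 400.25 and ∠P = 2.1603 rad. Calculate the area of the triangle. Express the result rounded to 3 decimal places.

area ≈ 86041.449

Area = ½·r·q·sin P ≈ 86041.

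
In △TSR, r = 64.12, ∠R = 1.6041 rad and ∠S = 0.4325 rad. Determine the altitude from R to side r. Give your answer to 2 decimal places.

24.03

The third angle is ∠T = π − ∠S − ∠R = 1.1050 rad.
Law of sines: t = r·sin T/sin R ≈ 57.32.
Law of sines: s = r·sin S/sin R ≈ 26.89.
Area = ½·r·t·sin S ≈ 770.26.
The altitude from R has length 2·area/r ≈ 24.025.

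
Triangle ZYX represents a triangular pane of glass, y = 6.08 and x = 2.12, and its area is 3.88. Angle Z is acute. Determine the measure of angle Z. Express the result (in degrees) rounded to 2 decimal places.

From area = ½·y·x·sin Z, we get sin Z = 2·area/(y·x) ≈ 0.60204.
Taking the acute solution, ∠Z ≈ 37.02°.

∠Z ≈ 37.02°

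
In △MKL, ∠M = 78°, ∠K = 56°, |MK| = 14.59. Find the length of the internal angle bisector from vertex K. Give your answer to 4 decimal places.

14.8463

The third angle is ∠L = 180° − ∠M − ∠K = 46.00°.
Law of sines: |KL| = |MK|·sin M/sin L ≈ 19.839.
Law of sines: |LM| = |MK|·sin K/sin L ≈ 16.815.
The bisector from K has length 2·|MK|·|KL|·cos(∠K/2)/(|MK|+|KL|) ≈ 14.846.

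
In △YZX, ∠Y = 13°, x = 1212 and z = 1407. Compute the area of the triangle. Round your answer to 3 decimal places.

191802.717

Area = ½·z·x·sin Y ≈ 1.918e+05.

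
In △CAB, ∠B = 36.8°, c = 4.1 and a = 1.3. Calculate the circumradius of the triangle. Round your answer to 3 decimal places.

By the law of cosines, b² = c² + a² − 2·c·a·cos B = 9.9642, so b ≈ 3.1566.
Area = ½·c·a·sin B ≈ 1.5964.
Circumradius = b/(2 sin B) ≈ 2.6348.

2.635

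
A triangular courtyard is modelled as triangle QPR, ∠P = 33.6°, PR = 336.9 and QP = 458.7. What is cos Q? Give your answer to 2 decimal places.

cos Q ≈ 0.69

By the law of cosines, RQ² = QP² + PR² − 2·QP·PR·cos P = 66475, so RQ ≈ 257.83.
Law of cosines again: cos Q = (RQ² + QP² − PR²)/(2·RQ·QP) ≈ 0.69073, so ∠Q ≈ 46.31°.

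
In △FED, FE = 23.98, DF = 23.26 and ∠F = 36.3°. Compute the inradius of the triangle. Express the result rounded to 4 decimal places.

r ≈ 5.3284

By the law of cosines, ED² = DF² + FE² − 2·DF·FE·cos F = 217.02, so ED ≈ 14.731.
Area = ½·DF·FE·sin F ≈ 165.11.
Semiperimeter s = (14.731+23.26+23.98)/2 = 30.986.
Inradius = area/s = 165.11/30.986 ≈ 5.3284.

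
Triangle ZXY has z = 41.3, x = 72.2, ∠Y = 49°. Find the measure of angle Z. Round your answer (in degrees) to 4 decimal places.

By the law of cosines, y² = z² + x² − 2·z·x·cos Y = 3006, so y ≈ 54.827.
Law of cosines again: cos Z = (x² + y² − z²)/(2·x·y) ≈ 0.82268, so ∠Z ≈ 34.65°.

∠Z ≈ 34.6463°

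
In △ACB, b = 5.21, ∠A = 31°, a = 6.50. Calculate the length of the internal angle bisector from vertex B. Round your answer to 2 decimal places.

7.82

Law of sines: sin B = b·sin A/a ≈ 0.41282.
Since a ≥ b, only the acute value applies: ∠B ≈ 24.38°.
Then ∠C = 180° − ∠A − ∠B ≈ 124.62°.
Law of sines gives c = a·sin C/sin A ≈ 10.386.
The bisector from B has length 2·a·c·cos(∠B/2)/(a+c) ≈ 7.8156.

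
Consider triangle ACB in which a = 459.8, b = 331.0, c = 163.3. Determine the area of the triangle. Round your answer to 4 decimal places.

Semiperimeter s = (459.8 + 163.3 + 331)/2 = 477.05.
Heron's formula: area = √(477.05·17.25·313.75·146.05) ≈ 19419.

19418.6551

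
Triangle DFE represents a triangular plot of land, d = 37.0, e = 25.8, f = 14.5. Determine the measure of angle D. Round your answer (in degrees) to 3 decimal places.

By the law of cosines, cos D = (f² + e² − d²) / (2·f·e) ≈ -0.65906, so ∠D ≈ 131.23°.

∠D ≈ 131.228°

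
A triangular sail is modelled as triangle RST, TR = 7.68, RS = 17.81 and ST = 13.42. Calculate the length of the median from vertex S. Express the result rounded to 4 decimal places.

Median from S: ½√(2·RS² + 2·ST² − TR²) ≈ 15.294.

15.2938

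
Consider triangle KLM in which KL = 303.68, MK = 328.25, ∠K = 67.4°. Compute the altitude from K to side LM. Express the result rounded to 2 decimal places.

By the law of cosines, LM² = MK² + KL² − 2·MK·KL·cos K = 1.2335e+05, so LM ≈ 351.22.
Area = ½·MK·KL·sin K ≈ 46014.
The altitude from K has length 2·area/LM ≈ 262.03.

262.03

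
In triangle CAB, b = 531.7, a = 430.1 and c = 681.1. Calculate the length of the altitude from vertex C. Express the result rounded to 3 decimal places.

Semiperimeter s = (681.1 + 430.1 + 531.7)/2 = 821.45.
Heron's formula: area = √(821.45·140.35·391.35·289.75) ≈ 1.1434e+05.
The altitude from C has length 2·area/c ≈ 335.75.

h_C ≈ 335.746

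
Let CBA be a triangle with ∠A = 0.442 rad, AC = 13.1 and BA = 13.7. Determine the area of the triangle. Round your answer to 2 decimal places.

Area = ½·BA·AC·sin A ≈ 38.384.

38.38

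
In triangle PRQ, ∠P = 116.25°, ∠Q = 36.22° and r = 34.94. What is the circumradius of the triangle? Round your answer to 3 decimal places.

37.796

The third angle is ∠R = 180° − ∠Q − ∠P = 27.53°.
Law of sines: p = r·sin P/sin R ≈ 67.797.
Law of sines: q = r·sin Q/sin R ≈ 44.667.
Circumradius = r/(2 sin R) ≈ 37.796.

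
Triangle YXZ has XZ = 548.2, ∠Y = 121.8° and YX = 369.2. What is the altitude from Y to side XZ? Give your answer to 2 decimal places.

Law of sines: sin Z = YX·sin Y/XZ ≈ 0.57238.
Since XZ ≥ YX, only the acute value applies: ∠Z ≈ 34.92°.
Then ∠X = 180° − ∠Y − ∠Z ≈ 23.28°.
Law of sines gives ZY = XZ·sin X/sin Y ≈ 254.96.
Area = ½·XZ·YX·sin X ≈ 40001.
The altitude from Y has length 2·area/XZ ≈ 145.94.

145.94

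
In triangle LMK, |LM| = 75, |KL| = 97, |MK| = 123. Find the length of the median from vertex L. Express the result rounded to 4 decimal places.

61.1126

Median from L: ½√(2·|KL|² + 2·|LM|² − |MK|²) ≈ 61.113.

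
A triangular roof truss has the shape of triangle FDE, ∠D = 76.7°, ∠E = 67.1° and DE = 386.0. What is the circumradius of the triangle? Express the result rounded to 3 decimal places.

R ≈ 326.783

The third angle is ∠F = 180° − ∠D − ∠E = 36.20°.
Law of sines: EF = DE·sin D/sin F ≈ 636.04.
Law of sines: FD = DE·sin E/sin F ≈ 602.06.
Circumradius = DE/(2 sin F) ≈ 326.78.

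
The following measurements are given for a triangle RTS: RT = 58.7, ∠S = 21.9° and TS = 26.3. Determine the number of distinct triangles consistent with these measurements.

1

TS·sin S = 26.3·sin(21.9°) ≈ 9.81.
Since RT ≥ TS, exactly one triangle exists.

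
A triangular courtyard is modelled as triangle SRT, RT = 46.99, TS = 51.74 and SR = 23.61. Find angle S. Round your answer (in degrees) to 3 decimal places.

65.158

By the law of cosines, cos S = (TS² + SR² − RT²) / (2·TS·SR) ≈ 0.42011, so ∠S ≈ 65.16°.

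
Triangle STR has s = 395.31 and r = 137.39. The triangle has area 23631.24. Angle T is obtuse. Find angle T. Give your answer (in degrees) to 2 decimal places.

From area = ½·r·s·sin T, we get sin T = 2·area/(r·s) ≈ 0.87021.
Taking the obtuse solution, ∠T ≈ 119.52°.

119.52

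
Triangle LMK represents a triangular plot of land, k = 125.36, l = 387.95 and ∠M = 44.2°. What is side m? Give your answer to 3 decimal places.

By the law of cosines, m² = k² + l² − 2·k·l·cos M = 96489, so m ≈ 310.63.

310.626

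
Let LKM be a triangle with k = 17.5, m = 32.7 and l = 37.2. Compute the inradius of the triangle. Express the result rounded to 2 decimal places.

r ≈ 6.55

Semiperimeter s = (37.2 + 17.5 + 32.7)/2 = 43.7.
Heron's formula: area = √(43.7·6.5·26.2·11) ≈ 286.12.
Inradius = area/s = 286.12/43.7 ≈ 6.5473.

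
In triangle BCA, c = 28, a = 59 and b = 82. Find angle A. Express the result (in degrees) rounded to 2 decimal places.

By the law of cosines, cos A = (b² + c² − a²) / (2·b·c) ≈ 0.87696, so ∠A ≈ 28.72°.

∠A ≈ 28.72°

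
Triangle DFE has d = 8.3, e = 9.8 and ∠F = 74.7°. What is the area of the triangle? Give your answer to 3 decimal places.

Area = ½·e·d·sin F ≈ 39.229.

area ≈ 39.229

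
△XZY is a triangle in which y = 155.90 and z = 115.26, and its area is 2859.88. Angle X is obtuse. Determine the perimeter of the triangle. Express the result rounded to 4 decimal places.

From area = ½·z·y·sin X, we get sin X = 2·area/(z·y) ≈ 0.31831.
Taking the obtuse solution, ∠X ≈ 161.44°.
Law of cosines then gives x ≈ 267.69.
Perimeter = 267.69 + 115.26 + 155.9 = 538.85.

538.8510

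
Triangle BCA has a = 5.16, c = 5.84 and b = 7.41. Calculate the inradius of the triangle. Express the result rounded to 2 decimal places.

Semiperimeter s = (7.41 + 5.84 + 5.16)/2 = 9.205.
Heron's formula: area = √(9.205·1.795·3.365·4.045) ≈ 14.997.
Inradius = area/s = 14.997/9.205 ≈ 1.6292.

r ≈ 1.63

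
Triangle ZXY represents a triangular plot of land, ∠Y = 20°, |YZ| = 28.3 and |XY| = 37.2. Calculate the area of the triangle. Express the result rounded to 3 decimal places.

area ≈ 180.033

Area = ½·|XY|·|YZ|·sin Y ≈ 180.03.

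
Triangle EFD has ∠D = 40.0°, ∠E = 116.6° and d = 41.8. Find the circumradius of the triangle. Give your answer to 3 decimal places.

32.515

The third angle is ∠F = 180° − ∠D − ∠E = 23.40°.
Law of sines: e = d·sin E/sin D ≈ 58.146.
Law of sines: f = d·sin F/sin D ≈ 25.826.
Circumradius = d/(2 sin D) ≈ 32.515.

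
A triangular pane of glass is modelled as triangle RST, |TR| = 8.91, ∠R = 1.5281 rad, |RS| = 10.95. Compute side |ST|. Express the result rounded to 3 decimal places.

13.819

By the law of cosines, |ST|² = |TR|² + |RS|² − 2·|TR|·|RS|·cos R = 190.96, so |ST| ≈ 13.819.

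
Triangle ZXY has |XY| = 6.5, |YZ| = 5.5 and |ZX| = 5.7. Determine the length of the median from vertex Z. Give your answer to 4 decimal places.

m_Z ≈ 4.5615

Median from Z: ½√(2·|YZ|² + 2·|ZX|² − |XY|²) ≈ 4.5615.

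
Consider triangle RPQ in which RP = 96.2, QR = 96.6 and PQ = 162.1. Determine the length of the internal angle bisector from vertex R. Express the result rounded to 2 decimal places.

t_R ≈ 52.19

By the law of cosines, cos R = (QR² + RP² − PQ²) / (2·QR·RP) ≈ -0.41378, so ∠R ≈ 1.9974 rad.
The bisector from R has length 2·QR·RP·cos(∠R/2)/(QR+RP) ≈ 52.19.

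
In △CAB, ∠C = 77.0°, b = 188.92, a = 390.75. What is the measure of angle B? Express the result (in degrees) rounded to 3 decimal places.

∠B ≈ 27.860°

By the law of cosines, c² = a² + b² − 2·a·b·cos C = 1.5516e+05, so c ≈ 393.91.
Law of cosines again: cos B = (c² + a² − b²)/(2·c·a) ≈ 0.88409, so ∠B ≈ 27.86°.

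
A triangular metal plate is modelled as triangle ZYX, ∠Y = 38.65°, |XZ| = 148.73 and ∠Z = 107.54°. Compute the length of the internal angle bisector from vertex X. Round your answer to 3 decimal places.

171.966

The third angle is ∠X = 180° − ∠Z − ∠Y = 33.81°.
Law of sines: |YX| = |XZ|·sin Z/sin Y ≈ 227.06.
Law of sines: |ZY| = |XZ|·sin X/sin Y ≈ 132.51.
The bisector from X has length 2·|YX|·|XZ|·cos(∠X/2)/(|YX|+|XZ|) ≈ 171.97.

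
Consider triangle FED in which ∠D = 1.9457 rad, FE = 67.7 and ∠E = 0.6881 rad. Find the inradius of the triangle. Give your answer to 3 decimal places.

10.189

The third angle is ∠F = π − ∠E − ∠D = 0.5078 rad.
Law of sines: ED = FE·sin F/sin D ≈ 35.376.
Law of sines: DF = FE·sin E/sin D ≈ 46.203.
Area = ½·FE·ED·sin E ≈ 760.49.
Semiperimeter s = (35.376+46.203+67.7)/2 = 74.64.
Inradius = area/s = 760.49/74.64 ≈ 10.189.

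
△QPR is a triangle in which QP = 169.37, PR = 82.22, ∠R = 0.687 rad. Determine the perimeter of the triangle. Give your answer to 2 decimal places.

perimeter ≈ 476.30

Law of sines: sin Q = PR·sin R/QP ≈ 0.30788.
Since QP ≥ PR, only the acute value applies: ∠Q ≈ 0.313 rad.
Then ∠P = π − ∠R − ∠Q ≈ 2.142 rad.
Law of sines gives RQ = QP·sin P/sin R ≈ 224.71.
Semiperimeter s = (82.22+224.71+169.37)/2 = 238.15.
Perimeter = 82.22 + 224.71 + 169.37 = 476.3.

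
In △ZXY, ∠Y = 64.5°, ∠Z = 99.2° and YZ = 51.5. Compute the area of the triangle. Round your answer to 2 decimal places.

The third angle is ∠X = 180° − ∠Y − ∠Z = 16.30°.
Law of sines: XY = YZ·sin Z/sin X ≈ 181.13.
Law of sines: ZX = YZ·sin Y/sin X ≈ 165.62.
Area = ½·YZ·XY·sin Y ≈ 4209.8.

4209.78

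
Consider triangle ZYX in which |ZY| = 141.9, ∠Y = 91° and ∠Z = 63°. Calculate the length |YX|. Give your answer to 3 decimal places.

The third angle is ∠X = 180° − ∠Z − ∠Y = 26.00°.
Law of sines: |YX| = |ZY|·sin Z/sin X ≈ 288.42.

288.417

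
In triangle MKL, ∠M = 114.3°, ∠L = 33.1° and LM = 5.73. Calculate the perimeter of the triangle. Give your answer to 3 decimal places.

perimeter ≈ 21.231

The third angle is ∠K = 180° − ∠L − ∠M = 32.60°.
Law of sines: KL = LM·sin M/sin K ≈ 9.6931.
Law of sines: MK = LM·sin L/sin K ≈ 5.808.
Semiperimeter s = (9.6931+5.73+5.808)/2 = 10.616.
Perimeter = 9.6931 + 5.73 + 5.808 = 21.231.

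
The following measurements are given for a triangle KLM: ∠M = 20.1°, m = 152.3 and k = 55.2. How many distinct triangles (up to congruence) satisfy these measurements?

k·sin M = 55.2·sin(20.1°) ≈ 18.97.
Since m ≥ k, exactly one triangle exists.

1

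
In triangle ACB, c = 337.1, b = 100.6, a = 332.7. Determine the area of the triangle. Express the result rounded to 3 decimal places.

area ≈ 16638.447

Semiperimeter s = (332.7 + 337.1 + 100.6)/2 = 385.2.
Heron's formula: area = √(385.2·52.5·48.1·284.6) ≈ 16638.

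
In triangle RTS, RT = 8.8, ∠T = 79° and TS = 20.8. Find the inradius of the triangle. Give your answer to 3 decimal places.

3.552

By the law of cosines, SR² = RT² + TS² − 2·RT·TS·cos T = 440.23, so SR ≈ 20.982.
Area = ½·RT·TS·sin T ≈ 89.839.
Semiperimeter s = (20.8+20.982+8.8)/2 = 25.291.
Inradius = area/s = 89.839/25.291 ≈ 3.5522.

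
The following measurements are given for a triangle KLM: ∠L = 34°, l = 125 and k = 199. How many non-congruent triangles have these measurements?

k·sin L = 199·sin(34°) ≈ 111.3.
Since k sin L < l < k (111.3 < 125 < 199), two triangles exist.

2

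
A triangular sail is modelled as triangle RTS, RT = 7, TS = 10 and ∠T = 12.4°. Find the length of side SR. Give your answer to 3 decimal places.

By the law of cosines, SR² = RT² + TS² − 2·RT·TS·cos T = 12.266, so SR ≈ 3.5023.

3.502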